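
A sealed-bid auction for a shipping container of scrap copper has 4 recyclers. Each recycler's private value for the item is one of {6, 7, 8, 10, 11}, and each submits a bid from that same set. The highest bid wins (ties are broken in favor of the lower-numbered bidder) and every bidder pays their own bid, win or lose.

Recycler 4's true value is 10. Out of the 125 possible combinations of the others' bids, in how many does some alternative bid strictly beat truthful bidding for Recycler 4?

106

Others bid (6, 6, 6): truth gives 0; bid 7 gives 3 > 0. Violating.
Others bid (6, 6, 7): truth gives 0; bid 8 gives 2 > 0. Violating.
Others bid (6, 6, 10): truth gives -10; bid 11 gives -1 > -10. Violating.
Others bid (6, 6, 11): truth gives -10; bid 6 gives -6 > -10. Violating.
Others bid (6, 6, 8): truth gives 0; no alternative beats it.
Others bid (6, 7, 8): truth gives 0; no alternative beats it.
(Checking all 125 profiles: 106 have a profitable deviation, 19 do not.)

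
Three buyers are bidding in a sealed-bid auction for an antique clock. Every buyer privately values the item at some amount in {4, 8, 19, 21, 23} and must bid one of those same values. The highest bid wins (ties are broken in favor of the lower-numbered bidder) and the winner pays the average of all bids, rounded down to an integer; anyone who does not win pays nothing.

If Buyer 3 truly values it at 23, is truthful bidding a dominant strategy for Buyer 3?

Consider the case where Buyer 1 bids 4 and Buyer 2 bids 4.
Truthful bid 23: wins, pays 10, utility 23 - 10 = 13.
Bid 8 instead: wins, pays 5, utility 23 - 5 = 18.
Since 18 > 13, bidding 8 is strictly better here, so truthful bidding is not dominant.

No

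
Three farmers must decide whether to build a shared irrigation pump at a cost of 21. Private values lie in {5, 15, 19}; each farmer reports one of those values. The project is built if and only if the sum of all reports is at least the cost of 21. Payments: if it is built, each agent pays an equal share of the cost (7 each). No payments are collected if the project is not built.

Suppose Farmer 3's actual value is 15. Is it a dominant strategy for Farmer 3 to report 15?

Yes

Check each profile of the others' reports and compare truth against every alternative report.
Others report (5, 5): truth gives 8, best alternative gives 8.
Others report (5, 15): truth gives 8, best alternative gives 8.
Others report (5, 19): truth gives 8, best alternative gives 8.
Others report (15, 5): truth gives 8, best alternative gives 8.
Others report (15, 15): truth gives 8, best alternative gives 8.
Others report (15, 19): truth gives 8, best alternative gives 8.
(Remaining 3 profiles checked similarly; truth is weakly best in each.)
In every case the truthful report is at least as good as any alternative, so it is a dominant strategy.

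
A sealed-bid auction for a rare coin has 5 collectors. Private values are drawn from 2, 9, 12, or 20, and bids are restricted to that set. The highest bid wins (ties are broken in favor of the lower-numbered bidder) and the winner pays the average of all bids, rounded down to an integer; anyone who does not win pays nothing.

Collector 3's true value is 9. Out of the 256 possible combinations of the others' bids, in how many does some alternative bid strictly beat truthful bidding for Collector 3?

Others bid (2, 2, 2, 12): truth gives 0; bid 12 gives 3 > 0. Violating.
Others bid (2, 2, 9, 12): truth gives 0; bid 12 gives 2 > 0. Violating.
Others bid (2, 2, 12, 2): truth gives 0; bid 12 gives 3 > 0. Violating.
Others bid (2, 2, 12, 9): truth gives 0; bid 12 gives 2 > 0. Violating.
Others bid (2, 2, 2, 2): truth gives 6; no alternative beats it.
Others bid (2, 2, 2, 9): truth gives 5; no alternative beats it.
(Checking all 256 profiles: 28 have a profitable deviation, 228 do not.)

28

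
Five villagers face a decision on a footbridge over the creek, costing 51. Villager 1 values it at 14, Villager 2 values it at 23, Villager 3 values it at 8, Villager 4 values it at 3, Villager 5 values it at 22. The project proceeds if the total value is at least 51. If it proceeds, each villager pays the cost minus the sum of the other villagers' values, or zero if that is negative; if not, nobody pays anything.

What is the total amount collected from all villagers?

Total value 70 ≥ cost 51, so it is built.
Villager 1: others sum to 56; max(0, 51 - 56) = 0.
Villager 2: others sum to 47; max(0, 51 - 47) = 4.
Villager 3: others sum to 62; max(0, 51 - 62) = 0.
Villager 4: others sum to 67; max(0, 51 - 67) = 0.
Villager 5: others sum to 48; max(0, 51 - 48) = 3.
Total collected = 0 + 4 + 0 + 0 + 3 = 7.

7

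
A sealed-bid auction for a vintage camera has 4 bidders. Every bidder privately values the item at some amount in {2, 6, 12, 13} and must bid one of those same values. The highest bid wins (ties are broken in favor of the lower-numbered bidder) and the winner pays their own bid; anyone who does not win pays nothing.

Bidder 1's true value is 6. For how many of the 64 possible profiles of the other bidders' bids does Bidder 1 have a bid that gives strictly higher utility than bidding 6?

1

Others bid (2, 2, 2): truth gives 0; bid 2 gives 4 > 0. Violating.
Others bid (2, 2, 6): truth gives 0; no alternative beats it.
Others bid (2, 2, 12): truth gives 0; no alternative beats it.
(Checking all 64 profiles: 1 has a profitable deviation, 63 do not.)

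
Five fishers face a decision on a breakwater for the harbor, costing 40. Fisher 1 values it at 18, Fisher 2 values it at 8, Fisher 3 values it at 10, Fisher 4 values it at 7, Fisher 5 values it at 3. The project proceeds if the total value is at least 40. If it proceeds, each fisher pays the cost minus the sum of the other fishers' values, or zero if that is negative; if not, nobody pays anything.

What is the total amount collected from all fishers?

Total value 46 ≥ cost 40, so it is built.
Fisher 1: others sum to 28; max(0, 40 - 28) = 12.
Fisher 2: others sum to 38; max(0, 40 - 38) = 2.
Fisher 3: others sum to 36; max(0, 40 - 36) = 4.
Fisher 4: others sum to 39; max(0, 40 - 39) = 1.
Fisher 5: others sum to 43; max(0, 40 - 43) = 0.
Total collected = 12 + 2 + 4 + 1 + 0 = 19.

19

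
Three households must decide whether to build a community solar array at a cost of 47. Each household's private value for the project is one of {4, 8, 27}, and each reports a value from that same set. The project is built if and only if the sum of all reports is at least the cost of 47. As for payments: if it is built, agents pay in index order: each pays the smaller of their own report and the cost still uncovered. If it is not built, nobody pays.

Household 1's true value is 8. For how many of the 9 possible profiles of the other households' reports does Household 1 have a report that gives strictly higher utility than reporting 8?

1

Others report (27, 27): truth gives 0; report 4 gives 4 > 0. Violating.
Others report (4, 4): truth gives 0; no alternative beats it.
Others report (4, 8): truth gives 0; no alternative beats it.
(Checking all 9 profiles: 1 has a profitable deviation, 8 do not.)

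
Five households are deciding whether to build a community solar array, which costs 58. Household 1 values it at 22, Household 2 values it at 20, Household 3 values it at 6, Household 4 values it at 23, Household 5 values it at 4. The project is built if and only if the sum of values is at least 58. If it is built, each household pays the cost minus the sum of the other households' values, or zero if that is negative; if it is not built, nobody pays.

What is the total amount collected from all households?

Total value 75 ≥ cost 58, so it is built.
Household 1: others sum to 53; max(0, 58 - 53) = 5.
Household 2: others sum to 55; max(0, 58 - 55) = 3.
Household 3: others sum to 69; max(0, 58 - 69) = 0.
Household 4: others sum to 52; max(0, 58 - 52) = 6.
Household 5: others sum to 71; max(0, 58 - 71) = 0.
Total collected = 5 + 3 + 0 + 6 + 0 = 14.

14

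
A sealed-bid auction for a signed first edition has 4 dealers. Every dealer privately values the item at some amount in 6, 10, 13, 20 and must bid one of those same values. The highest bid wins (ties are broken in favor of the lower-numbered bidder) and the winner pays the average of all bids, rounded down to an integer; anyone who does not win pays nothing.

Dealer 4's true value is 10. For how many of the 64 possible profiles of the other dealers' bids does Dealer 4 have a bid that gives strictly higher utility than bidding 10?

Others bid (6, 6, 10): truth gives 0; bid 13 gives 2 > 0. Violating.
Others bid (6, 10, 6): truth gives 0; bid 13 gives 2 > 0. Violating.
Others bid (6, 10, 10): truth gives 0; bid 13 gives 1 > 0. Violating.
Others bid (10, 6, 6): truth gives 0; bid 13 gives 2 > 0. Violating.
Others bid (6, 6, 6): truth gives 3; no alternative beats it.
Others bid (6, 6, 13): truth gives 0; no alternative beats it.
(Checking all 64 profiles: 6 have a profitable deviation, 58 do not.)

6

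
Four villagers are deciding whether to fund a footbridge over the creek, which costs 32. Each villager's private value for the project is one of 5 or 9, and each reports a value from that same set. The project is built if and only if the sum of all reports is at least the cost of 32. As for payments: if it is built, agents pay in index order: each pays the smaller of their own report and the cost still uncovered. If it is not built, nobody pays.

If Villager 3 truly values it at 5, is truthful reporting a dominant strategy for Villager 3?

Yes

Check each profile of the others' reports and compare truth against every alternative report.
Others report (5, 9, 9): truth gives 0, best alternative gives -4.
Others report (9, 5, 9): truth gives 0, best alternative gives -4.
Others report (9, 9, 5): truth gives 0, best alternative gives -4.
Others report (9, 9, 9): truth gives 0, best alternative gives -4.
Others report (5, 5, 5): truth gives 0, best alternative gives 0.
Others report (5, 5, 9): truth gives 0, best alternative gives 0.
(Remaining 2 profiles checked similarly; truth is weakly best in each.)
In every case the truthful report is at least as good as any alternative, so it is a dominant strategy.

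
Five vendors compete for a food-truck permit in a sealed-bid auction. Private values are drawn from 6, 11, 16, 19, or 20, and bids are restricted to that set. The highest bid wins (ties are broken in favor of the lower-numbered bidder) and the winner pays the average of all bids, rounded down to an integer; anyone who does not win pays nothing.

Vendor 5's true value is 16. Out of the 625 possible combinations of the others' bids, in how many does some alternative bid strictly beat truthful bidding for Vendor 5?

175

Others bid (6, 6, 6, 6): truth gives 8; bid 11 gives 9 > 8. Violating.
Others bid (6, 6, 6, 16): truth gives 0; bid 19 gives 6 > 0. Violating.
Others bid (6, 6, 6, 19): truth gives 0; bid 20 gives 5 > 0. Violating.
Others bid (6, 6, 11, 16): truth gives 0; bid 19 gives 5 > 0. Violating.
Others bid (6, 6, 6, 11): truth gives 7; no alternative beats it.
Others bid (6, 6, 6, 20): truth gives 0; no alternative beats it.
(Checking all 625 profiles: 175 have a profitable deviation, 450 do not.)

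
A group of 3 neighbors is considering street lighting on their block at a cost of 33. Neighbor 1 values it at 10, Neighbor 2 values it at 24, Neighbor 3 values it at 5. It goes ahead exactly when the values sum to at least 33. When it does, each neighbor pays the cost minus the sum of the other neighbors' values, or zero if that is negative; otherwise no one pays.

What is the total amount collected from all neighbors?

22

Total value 39 ≥ cost 33, so it is built.
Neighbor 1: others sum to 29; max(0, 33 - 29) = 4.
Neighbor 2: others sum to 15; max(0, 33 - 15) = 18.
Neighbor 3: others sum to 34; max(0, 33 - 34) = 0.
Total collected = 4 + 18 + 0 = 22.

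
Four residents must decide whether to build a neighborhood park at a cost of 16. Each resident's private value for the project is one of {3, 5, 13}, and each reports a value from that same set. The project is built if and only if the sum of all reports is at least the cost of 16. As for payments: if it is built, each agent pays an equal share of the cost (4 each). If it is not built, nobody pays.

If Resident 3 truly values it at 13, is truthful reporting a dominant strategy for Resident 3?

Check each profile of the others' reports and compare truth against every alternative report.
Others report (3, 3, 3): truth gives 9, best alternative gives 0.
Others report (3, 3, 5): truth gives 9, best alternative gives 9.
Others report (3, 3, 13): truth gives 9, best alternative gives 9.
Others report (3, 5, 3): truth gives 9, best alternative gives 9.
Others report (3, 5, 5): truth gives 9, best alternative gives 9.
Others report (3, 5, 13): truth gives 9, best alternative gives 9.
(Remaining 21 profiles checked similarly; truth is weakly best in each.)
In every case the truthful report is at least as good as any alternative, so it is a dominant strategy.

Yes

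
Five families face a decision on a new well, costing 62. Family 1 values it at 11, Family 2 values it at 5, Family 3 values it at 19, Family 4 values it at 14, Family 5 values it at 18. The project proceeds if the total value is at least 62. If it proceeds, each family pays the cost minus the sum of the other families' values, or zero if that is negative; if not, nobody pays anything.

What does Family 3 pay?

Total value 67 ≥ cost 62, so the project is built.
The other families' values sum to 48.
Cost minus that sum is 62 - 48 = 14.

14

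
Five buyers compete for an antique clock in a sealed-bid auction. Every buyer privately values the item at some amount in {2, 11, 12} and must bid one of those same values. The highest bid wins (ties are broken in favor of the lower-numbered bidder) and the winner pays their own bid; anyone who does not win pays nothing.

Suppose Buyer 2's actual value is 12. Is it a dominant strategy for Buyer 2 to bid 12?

No

Consider the case where Buyer 1 bids 2, Buyer 3 bids 2, Buyer 4 bids 2 and Buyer 5 bids 2.
Truthful bid 12: wins, pays 12, utility 12 - 12 = 0.
Bid 11 instead: wins, pays 11, utility 12 - 11 = 1.
Since 1 > 0, bidding 11 is strictly better here, so truthful bidding is not dominant.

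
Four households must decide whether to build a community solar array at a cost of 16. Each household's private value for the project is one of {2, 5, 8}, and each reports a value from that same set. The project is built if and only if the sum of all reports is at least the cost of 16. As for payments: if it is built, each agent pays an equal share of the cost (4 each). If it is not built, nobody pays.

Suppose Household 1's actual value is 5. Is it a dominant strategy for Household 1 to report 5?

Consider the case where Household 2 reports 2, Household 3 reports 2 and Household 4 reports 5.
Truthful report 5: project not built, utility 0.
Report 8 instead: project built, pays 4, utility 5 - 4 = 1.
Since 1 > 0, reporting 8 is strictly better here, so truthful reporting is not dominant.

No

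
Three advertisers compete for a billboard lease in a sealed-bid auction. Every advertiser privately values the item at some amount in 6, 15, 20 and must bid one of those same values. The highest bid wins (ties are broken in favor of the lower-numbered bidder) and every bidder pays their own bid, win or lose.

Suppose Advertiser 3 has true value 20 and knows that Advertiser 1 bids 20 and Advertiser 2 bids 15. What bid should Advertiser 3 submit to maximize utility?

6

Bid 6: loses but pays 6, utility -6.
Bid 15: loses but pays 15, utility -15.
Bid 20: loses but pays 20, utility -20.
The best choice is 6 with utility -6.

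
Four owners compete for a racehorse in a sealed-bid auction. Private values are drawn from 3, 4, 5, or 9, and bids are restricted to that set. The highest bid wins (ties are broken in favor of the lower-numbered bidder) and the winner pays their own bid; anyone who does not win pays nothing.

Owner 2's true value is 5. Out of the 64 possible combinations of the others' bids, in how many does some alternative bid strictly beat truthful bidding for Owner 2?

Others bid (3, 3, 3): truth gives 0; bid 4 gives 1 > 0. Violating.
Others bid (3, 3, 4): truth gives 0; bid 4 gives 1 > 0. Violating.
Others bid (3, 4, 3): truth gives 0; bid 4 gives 1 > 0. Violating.
Others bid (3, 4, 4): truth gives 0; bid 4 gives 1 > 0. Violating.
Others bid (3, 3, 5): truth gives 0; no alternative beats it.
Others bid (3, 3, 9): truth gives 0; no alternative beats it.
(Checking all 64 profiles: 4 have a profitable deviation, 60 do not.)

4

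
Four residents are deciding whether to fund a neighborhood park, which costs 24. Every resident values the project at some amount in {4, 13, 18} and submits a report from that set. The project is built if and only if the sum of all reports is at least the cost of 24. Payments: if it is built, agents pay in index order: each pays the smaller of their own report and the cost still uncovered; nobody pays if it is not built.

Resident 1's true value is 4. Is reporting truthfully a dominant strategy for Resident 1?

Yes

Check each profile of the others' reports and compare truth against every alternative report.
Others report (4, 4, 4): truth gives 0, best alternative gives -9.
Others report (4, 4, 13): truth gives 0, best alternative gives -9.
Others report (4, 4, 18): truth gives 0, best alternative gives -9.
Others report (4, 13, 4): truth gives 0, best alternative gives -9.
Others report (4, 13, 13): truth gives 0, best alternative gives -9.
Others report (4, 13, 18): truth gives 0, best alternative gives -9.
(Remaining 21 profiles checked similarly; truth is weakly best in each.)
In every case the truthful report is at least as good as any alternative, so it is a dominant strategy.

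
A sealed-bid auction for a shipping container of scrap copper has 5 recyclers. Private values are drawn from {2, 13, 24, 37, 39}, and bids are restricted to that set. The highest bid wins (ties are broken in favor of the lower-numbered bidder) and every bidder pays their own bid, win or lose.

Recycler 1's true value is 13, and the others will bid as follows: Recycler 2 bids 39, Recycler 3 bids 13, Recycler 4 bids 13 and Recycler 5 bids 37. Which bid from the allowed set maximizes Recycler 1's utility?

2

Bid 2: loses but pays 2, utility -2.
Bid 13: loses but pays 13, utility -13.
Bid 24: loses but pays 24, utility -24.
Bid 37: loses but pays 37, utility -37.
Bid 39: wins, pays 39, utility 13 - 39 = -26.
The best choice is 2 with utility -2.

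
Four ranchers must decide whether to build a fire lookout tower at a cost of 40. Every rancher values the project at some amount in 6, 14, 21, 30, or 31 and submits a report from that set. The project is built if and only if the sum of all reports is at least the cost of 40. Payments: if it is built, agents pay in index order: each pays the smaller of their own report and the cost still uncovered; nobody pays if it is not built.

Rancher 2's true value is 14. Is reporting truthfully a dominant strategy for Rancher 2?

No

Consider the case where Rancher 1 reports 6, Rancher 3 reports 6 and Rancher 4 reports 30.
Truthful report 14: project built, pays 14, utility 14 - 14 = 0.
Report 6 instead: project built, pays 6, utility 14 - 6 = 8.
Since 8 > 0, reporting 6 is strictly better here, so truthful reporting is not dominant.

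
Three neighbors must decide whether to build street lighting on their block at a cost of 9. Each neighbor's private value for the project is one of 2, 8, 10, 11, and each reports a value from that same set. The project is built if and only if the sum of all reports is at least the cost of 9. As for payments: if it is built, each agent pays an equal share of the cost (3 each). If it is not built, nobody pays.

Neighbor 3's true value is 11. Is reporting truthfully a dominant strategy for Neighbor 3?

Check each profile of the others' reports and compare truth against every alternative report.
Others report (2, 2): truth gives 8, best alternative gives 8.
Others report (2, 8): truth gives 8, best alternative gives 8.
Others report (2, 10): truth gives 8, best alternative gives 8.
Others report (2, 11): truth gives 8, best alternative gives 8.
Others report (8, 2): truth gives 8, best alternative gives 8.
Others report (8, 8): truth gives 8, best alternative gives 8.
(Remaining 10 profiles checked similarly; truth is weakly best in each.)
In every case the truthful report is at least as good as any alternative, so it is a dominant strategy.

Yes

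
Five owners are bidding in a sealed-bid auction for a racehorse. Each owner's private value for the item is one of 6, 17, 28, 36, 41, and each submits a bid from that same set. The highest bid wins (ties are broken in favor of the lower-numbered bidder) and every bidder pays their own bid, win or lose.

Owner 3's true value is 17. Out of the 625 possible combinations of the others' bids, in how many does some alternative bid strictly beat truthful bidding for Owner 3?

621

Others bid (6, 6, 6, 28): truth gives -17; bid 6 gives -6 > -17. Violating.
Others bid (6, 6, 6, 36): truth gives -17; bid 6 gives -6 > -17. Violating.
Others bid (6, 6, 6, 41): truth gives -17; bid 6 gives -6 > -17. Violating.
Others bid (6, 6, 17, 28): truth gives -17; bid 6 gives -6 > -17. Violating.
Others bid (6, 6, 6, 6): truth gives 0; no alternative beats it.
Others bid (6, 6, 6, 17): truth gives 0; no alternative beats it.
(Checking all 625 profiles: 621 have a profitable deviation, 4 do not.)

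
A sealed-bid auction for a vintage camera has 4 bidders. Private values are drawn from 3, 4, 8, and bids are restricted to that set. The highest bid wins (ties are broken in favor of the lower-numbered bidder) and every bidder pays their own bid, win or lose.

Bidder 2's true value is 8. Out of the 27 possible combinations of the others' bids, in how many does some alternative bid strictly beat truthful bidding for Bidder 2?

Others bid (3, 3, 3): truth gives 0; bid 4 gives 4 > 0. Violating.
Others bid (3, 3, 4): truth gives 0; bid 4 gives 4 > 0. Violating.
Others bid (3, 4, 3): truth gives 0; bid 4 gives 4 > 0. Violating.
Others bid (3, 4, 4): truth gives 0; bid 4 gives 4 > 0. Violating.
Others bid (3, 3, 8): truth gives 0; no alternative beats it.
Others bid (3, 4, 8): truth gives 0; no alternative beats it.
(Checking all 27 profiles: 13 have a profitable deviation, 14 do not.)

13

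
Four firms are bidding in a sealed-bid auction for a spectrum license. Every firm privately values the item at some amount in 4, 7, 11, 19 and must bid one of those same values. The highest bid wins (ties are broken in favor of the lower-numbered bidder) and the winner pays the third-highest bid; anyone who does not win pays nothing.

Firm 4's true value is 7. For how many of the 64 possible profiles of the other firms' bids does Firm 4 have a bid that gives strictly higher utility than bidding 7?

6

Others bid (4, 4, 7): truth gives 0; bid 11 gives 3 > 0. Violating.
Others bid (4, 4, 11): truth gives 0; bid 19 gives 3 > 0. Violating.
Others bid (4, 7, 4): truth gives 0; bid 11 gives 3 > 0. Violating.
Others bid (4, 11, 4): truth gives 0; bid 19 gives 3 > 0. Violating.
Others bid (4, 4, 4): truth gives 3; no alternative beats it.
Others bid (4, 4, 19): truth gives 0; no alternative beats it.
(Checking all 64 profiles: 6 have a profitable deviation, 58 do not.)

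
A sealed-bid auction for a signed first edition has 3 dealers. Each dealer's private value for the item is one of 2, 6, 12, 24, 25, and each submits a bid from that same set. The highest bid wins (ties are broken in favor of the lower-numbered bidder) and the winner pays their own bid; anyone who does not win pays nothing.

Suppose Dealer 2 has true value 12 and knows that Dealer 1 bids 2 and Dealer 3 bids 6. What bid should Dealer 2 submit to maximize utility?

Bid 2: loses, pays 0, utility 0.
Bid 6: wins, pays 6, utility 12 - 6 = 6.
Bid 12: wins, pays 12, utility 12 - 12 = 0.
Bid 24: wins, pays 24, utility 12 - 24 = -12.
Bid 25: wins, pays 25, utility 12 - 25 = -13.
The best choice is 6 with utility 6.

6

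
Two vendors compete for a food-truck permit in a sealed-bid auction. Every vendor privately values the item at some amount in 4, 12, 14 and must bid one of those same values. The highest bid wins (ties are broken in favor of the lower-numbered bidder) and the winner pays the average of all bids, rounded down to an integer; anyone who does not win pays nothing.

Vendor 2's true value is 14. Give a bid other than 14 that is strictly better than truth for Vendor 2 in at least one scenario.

Suppose Vendor 1 bids 4.
Bid 14: wins, pays 9, utility 14 - 9 = 5.
Bid 12: wins, pays 8, utility 14 - 8 = 6.
So bidding 12 beats truth here (6 > 5).

12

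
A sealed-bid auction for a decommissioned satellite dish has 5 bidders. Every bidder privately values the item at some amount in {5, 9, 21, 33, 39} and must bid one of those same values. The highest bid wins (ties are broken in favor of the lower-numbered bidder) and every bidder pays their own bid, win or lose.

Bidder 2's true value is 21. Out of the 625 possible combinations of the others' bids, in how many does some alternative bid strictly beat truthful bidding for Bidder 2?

Others bid (5, 5, 5, 5): truth gives 0; bid 9 gives 12 > 0. Violating.
Others bid (5, 5, 5, 9): truth gives 0; bid 9 gives 12 > 0. Violating.
Others bid (5, 5, 5, 33): truth gives -21; bid 5 gives -5 > -21. Violating.
Others bid (5, 5, 5, 39): truth gives -21; bid 5 gives -5 > -21. Violating.
Others bid (5, 5, 5, 21): truth gives 0; no alternative beats it.
Others bid (5, 5, 9, 21): truth gives 0; no alternative beats it.
(Checking all 625 profiles: 579 have a profitable deviation, 46 do not.)

579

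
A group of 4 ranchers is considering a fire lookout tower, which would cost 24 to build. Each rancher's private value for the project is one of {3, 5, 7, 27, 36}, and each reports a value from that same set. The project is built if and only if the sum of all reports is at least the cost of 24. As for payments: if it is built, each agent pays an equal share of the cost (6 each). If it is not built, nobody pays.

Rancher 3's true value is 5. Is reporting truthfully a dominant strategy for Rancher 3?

No

Consider the case where Rancher 1 reports 5, Rancher 2 reports 7 and Rancher 4 reports 7.
Truthful report 5: project built, pays 6, utility 5 - 6 = -1.
Report 3 instead: project not built, utility 0.
Since 0 > -1, reporting 3 is strictly better here, so truthful reporting is not dominant.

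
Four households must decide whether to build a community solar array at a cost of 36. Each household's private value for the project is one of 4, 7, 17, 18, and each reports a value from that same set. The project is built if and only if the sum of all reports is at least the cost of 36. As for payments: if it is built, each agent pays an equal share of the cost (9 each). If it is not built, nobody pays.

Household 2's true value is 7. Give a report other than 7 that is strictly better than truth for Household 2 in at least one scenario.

Suppose Household 1 reports 4, Household 3 reports 7 and Household 4 reports 18.
Report 7: project built, pays 9, utility 7 - 9 = -2.
Report 4: project not built, utility 0.
So reporting 4 beats truth here (0 > -2).

4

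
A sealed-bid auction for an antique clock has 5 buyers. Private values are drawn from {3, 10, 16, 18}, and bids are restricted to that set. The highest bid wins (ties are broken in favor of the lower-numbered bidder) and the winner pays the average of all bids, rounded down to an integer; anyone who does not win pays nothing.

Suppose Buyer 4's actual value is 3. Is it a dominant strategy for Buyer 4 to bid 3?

Check each profile of the others' bids and compare truth against every alternative bid.
Others bid (3, 3, 3, 10): truth gives 0, best alternative gives -2.
Others bid (3, 3, 3, 3): truth gives 0, best alternative gives -1.
Others bid (3, 3, 3, 16): truth gives 0, best alternative gives 0.
Others bid (3, 3, 3, 18): truth gives 0, best alternative gives 0.
Others bid (3, 3, 10, 3): truth gives 0, best alternative gives 0.
Others bid (3, 3, 10, 10): truth gives 0, best alternative gives 0.
(Remaining 250 profiles checked similarly; truth is weakly best in each.)
In every case the truthful bid is at least as good as any alternative, so it is a dominant strategy.

Yes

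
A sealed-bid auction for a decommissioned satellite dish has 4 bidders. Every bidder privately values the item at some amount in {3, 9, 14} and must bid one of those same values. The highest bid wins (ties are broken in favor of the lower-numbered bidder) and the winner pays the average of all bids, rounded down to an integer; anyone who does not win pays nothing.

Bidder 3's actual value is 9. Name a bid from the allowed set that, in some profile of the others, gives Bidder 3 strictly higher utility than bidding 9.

14

Suppose Bidder 1 bids 3, Bidder 2 bids 3 and Bidder 4 bids 14.
Bid 9: loses, pays 0, utility 0.
Bid 14: wins, pays 8, utility 9 - 8 = 1.
So bidding 14 beats truth here (1 > 0).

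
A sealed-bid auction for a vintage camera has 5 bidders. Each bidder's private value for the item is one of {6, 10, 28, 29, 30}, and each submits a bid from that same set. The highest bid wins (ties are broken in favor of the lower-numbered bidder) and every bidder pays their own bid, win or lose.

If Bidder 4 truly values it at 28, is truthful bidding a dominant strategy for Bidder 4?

No

Consider the case where Bidder 1 bids 6, Bidder 2 bids 6, Bidder 3 bids 6 and Bidder 5 bids 6.
Truthful bid 28: wins, pays 28, utility 28 - 28 = 0.
Bid 10 instead: wins, pays 10, utility 28 - 10 = 18.
Since 18 > 0, bidding 10 is strictly better here, so truthful bidding is not dominant.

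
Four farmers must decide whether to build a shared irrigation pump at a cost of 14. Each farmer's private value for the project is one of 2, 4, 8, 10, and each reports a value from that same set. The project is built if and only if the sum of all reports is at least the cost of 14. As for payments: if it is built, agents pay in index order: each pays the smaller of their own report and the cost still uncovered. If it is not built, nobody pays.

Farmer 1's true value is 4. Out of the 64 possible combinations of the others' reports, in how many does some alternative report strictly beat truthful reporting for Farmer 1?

Others report (2, 2, 8): truth gives 0; report 2 gives 2 > 0. Violating.
Others report (2, 2, 10): truth gives 0; report 2 gives 2 > 0. Violating.
Others report (2, 4, 8): truth gives 0; report 2 gives 2 > 0. Violating.
Others report (2, 4, 10): truth gives 0; report 2 gives 2 > 0. Violating.
Others report (2, 2, 2): truth gives 0; no alternative beats it.
Others report (2, 2, 4): truth gives 0; no alternative beats it.
(Checking all 64 profiles: 57 have a profitable deviation, 7 do not.)

57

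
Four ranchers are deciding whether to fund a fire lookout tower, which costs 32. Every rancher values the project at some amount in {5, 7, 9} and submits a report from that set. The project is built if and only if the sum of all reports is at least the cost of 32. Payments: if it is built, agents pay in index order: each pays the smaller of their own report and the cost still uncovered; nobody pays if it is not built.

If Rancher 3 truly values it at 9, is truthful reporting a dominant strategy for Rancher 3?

No

Consider the case where Rancher 1 reports 7, Rancher 2 reports 9 and Rancher 4 reports 9.
Truthful report 9: project built, pays 9, utility 9 - 9 = 0.
Report 7 instead: project built, pays 7, utility 9 - 7 = 2.
Since 2 > 0, reporting 7 is strictly better here, so truthful reporting is not dominant.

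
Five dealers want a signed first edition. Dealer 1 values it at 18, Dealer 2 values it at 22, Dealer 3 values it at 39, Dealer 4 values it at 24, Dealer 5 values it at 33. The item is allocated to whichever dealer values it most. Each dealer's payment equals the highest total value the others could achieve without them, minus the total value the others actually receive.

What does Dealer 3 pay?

Dealer 3 has the highest value and receives the item.
Without Dealer 3, the item would go to the next-highest value, 33, so the others could achieve 33.
With Dealer 3 present and winning, the others receive nothing, so their total is 0.
Payment = 33 - 0 = 33.

33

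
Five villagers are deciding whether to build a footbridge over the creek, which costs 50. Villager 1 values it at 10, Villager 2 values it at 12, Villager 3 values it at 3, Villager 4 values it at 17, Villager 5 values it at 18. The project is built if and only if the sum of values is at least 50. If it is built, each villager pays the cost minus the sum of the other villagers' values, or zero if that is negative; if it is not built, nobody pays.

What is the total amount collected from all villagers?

Total value 60 ≥ cost 50, so it is built.
Villager 1: others sum to 50; max(0, 50 - 50) = 0.
Villager 2: others sum to 48; max(0, 50 - 48) = 2.
Villager 3: others sum to 57; max(0, 50 - 57) = 0.
Villager 4: others sum to 43; max(0, 50 - 43) = 7.
Villager 5: others sum to 42; max(0, 50 - 42) = 8.
Total collected = 0 + 2 + 0 + 7 + 8 = 17.

17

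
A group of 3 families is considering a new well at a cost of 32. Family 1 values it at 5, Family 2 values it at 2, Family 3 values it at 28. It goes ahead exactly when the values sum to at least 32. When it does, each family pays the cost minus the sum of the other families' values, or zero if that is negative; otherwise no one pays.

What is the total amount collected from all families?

27

Total value 35 ≥ cost 32, so it is built.
Family 1: others sum to 30; max(0, 32 - 30) = 2.
Family 2: others sum to 33; max(0, 32 - 33) = 0.
Family 3: others sum to 7; max(0, 32 - 7) = 25.
Total collected = 2 + 0 + 25 = 27.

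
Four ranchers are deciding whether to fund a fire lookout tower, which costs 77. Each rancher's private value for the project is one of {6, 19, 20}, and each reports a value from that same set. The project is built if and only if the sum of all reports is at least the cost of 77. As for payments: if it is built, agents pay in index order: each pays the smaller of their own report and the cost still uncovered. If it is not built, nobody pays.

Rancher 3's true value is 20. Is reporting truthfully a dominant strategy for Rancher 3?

No

Consider the case where Rancher 1 reports 19, Rancher 2 reports 19 and Rancher 4 reports 20.
Truthful report 20: project built, pays 20, utility 20 - 20 = 0.
Report 19 instead: project built, pays 19, utility 20 - 19 = 1.
Since 1 > 0, reporting 19 is strictly better here, so truthful reporting is not dominant.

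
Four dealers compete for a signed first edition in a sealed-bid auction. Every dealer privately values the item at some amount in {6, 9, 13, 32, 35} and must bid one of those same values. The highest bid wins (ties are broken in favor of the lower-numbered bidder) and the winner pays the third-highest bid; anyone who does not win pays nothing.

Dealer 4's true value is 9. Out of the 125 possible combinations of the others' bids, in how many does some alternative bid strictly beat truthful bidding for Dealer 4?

Others bid (6, 6, 9): truth gives 0; bid 13 gives 3 > 0. Violating.
Others bid (6, 6, 13): truth gives 0; bid 32 gives 3 > 0. Violating.
Others bid (6, 6, 32): truth gives 0; bid 35 gives 3 > 0. Violating.
Others bid (6, 9, 6): truth gives 0; bid 13 gives 3 > 0. Violating.
Others bid (6, 6, 6): truth gives 3; no alternative beats it.
Others bid (6, 6, 35): truth gives 0; no alternative beats it.
(Checking all 125 profiles: 9 have a profitable deviation, 116 do not.)

9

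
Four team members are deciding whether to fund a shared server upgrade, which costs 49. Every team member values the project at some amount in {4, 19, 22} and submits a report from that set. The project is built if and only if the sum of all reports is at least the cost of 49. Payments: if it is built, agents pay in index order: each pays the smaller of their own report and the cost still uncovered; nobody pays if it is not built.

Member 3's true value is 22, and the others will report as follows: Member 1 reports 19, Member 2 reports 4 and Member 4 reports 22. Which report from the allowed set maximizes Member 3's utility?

Report 4: project built, pays 4, utility 22 - 4 = 18.
Report 19: project built, pays 19, utility 22 - 19 = 3.
Report 22: project built, pays 22, utility 22 - 22 = 0.
The best choice is 4 with utility 18.

4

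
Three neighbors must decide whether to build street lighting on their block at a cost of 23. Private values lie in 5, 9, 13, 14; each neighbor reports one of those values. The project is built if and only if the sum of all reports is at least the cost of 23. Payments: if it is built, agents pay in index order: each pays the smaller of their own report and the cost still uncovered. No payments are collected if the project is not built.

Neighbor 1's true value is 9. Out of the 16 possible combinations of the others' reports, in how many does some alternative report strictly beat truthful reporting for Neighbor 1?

Others report (5, 13): truth gives 0; report 5 gives 4 > 0. Violating.
Others report (5, 14): truth gives 0; report 5 gives 4 > 0. Violating.
Others report (9, 9): truth gives 0; report 5 gives 4 > 0. Violating.
Others report (9, 13): truth gives 0; report 5 gives 4 > 0. Violating.
Others report (5, 5): truth gives 0; no alternative beats it.
Others report (5, 9): truth gives 0; no alternative beats it.
(Checking all 16 profiles: 13 have a profitable deviation, 3 do not.)

13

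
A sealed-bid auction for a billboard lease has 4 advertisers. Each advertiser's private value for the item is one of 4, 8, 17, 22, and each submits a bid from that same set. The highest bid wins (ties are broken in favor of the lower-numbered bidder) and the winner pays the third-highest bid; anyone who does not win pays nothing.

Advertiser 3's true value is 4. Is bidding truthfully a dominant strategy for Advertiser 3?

Yes

Check each profile of the others' bids and compare truth against every alternative bid.
Others bid (4, 4, 4): truth gives 0, best alternative gives 0.
Others bid (4, 4, 8): truth gives 0, best alternative gives 0.
Others bid (4, 4, 17): truth gives 0, best alternative gives 0.
Others bid (4, 4, 22): truth gives 0, best alternative gives 0.
Others bid (4, 8, 4): truth gives 0, best alternative gives 0.
Others bid (4, 8, 8): truth gives 0, best alternative gives 0.
(Remaining 58 profiles checked similarly; truth is weakly best in each.)
In every case the truthful bid is at least as good as any alternative, so it is a dominant strategy.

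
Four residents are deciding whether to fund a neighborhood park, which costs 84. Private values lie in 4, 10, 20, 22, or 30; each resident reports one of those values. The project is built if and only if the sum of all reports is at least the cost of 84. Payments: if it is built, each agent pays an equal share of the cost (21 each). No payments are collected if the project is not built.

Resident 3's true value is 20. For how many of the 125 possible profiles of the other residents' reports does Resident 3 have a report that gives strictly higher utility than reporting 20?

Others report (4, 30, 30): truth gives -1; report 4 gives 0 > -1. Violating.
Others report (10, 30, 30): truth gives -1; report 4 gives 0 > -1. Violating.
Others report (20, 20, 30): truth gives -1; report 4 gives 0 > -1. Violating.
Others report (20, 22, 22): truth gives -1; report 4 gives 0 > -1. Violating.
Others report (4, 4, 4): truth gives 0; no alternative beats it.
Others report (4, 4, 10): truth gives 0; no alternative beats it.
(Checking all 125 profiles: 22 have a profitable deviation, 103 do not.)

22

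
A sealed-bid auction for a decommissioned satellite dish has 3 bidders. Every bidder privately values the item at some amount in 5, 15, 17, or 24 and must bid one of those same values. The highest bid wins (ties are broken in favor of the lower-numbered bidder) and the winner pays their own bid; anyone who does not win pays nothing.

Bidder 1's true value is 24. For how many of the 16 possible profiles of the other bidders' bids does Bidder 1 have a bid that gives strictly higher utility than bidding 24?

9

Others bid (5, 5): truth gives 0; bid 5 gives 19 > 0. Violating.
Others bid (5, 15): truth gives 0; bid 15 gives 9 > 0. Violating.
Others bid (5, 17): truth gives 0; bid 17 gives 7 > 0. Violating.
Others bid (15, 5): truth gives 0; bid 15 gives 9 > 0. Violating.
Others bid (5, 24): truth gives 0; no alternative beats it.
Others bid (15, 24): truth gives 0; no alternative beats it.
(Checking all 16 profiles: 9 have a profitable deviation, 7 do not.)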